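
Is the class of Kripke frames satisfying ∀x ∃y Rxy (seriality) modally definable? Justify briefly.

The condition is seriality. A defining modal formula is □p → ◇p.
Suppose □p→◇p is valid. At any x set V(p)=W. Then □p at x, so ◇p at x, so x has a successor.

Definable; □p → ◇p defines it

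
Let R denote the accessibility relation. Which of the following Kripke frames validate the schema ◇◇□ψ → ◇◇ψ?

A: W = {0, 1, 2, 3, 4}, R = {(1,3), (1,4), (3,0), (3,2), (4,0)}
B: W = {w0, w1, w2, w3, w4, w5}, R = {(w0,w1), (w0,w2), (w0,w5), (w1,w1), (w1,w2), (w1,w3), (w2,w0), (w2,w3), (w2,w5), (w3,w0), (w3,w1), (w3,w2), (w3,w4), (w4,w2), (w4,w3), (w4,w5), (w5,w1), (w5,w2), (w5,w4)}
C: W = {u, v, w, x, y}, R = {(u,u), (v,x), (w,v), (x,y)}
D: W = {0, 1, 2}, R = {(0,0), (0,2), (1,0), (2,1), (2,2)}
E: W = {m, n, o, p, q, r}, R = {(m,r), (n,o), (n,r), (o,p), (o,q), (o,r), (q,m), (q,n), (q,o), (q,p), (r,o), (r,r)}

B, D

Frame correspondent (Sahlqvist): ∀x ∀y (xR²y → ∃w (yRw ∧ xR²w)) — i.e. a generalized confluence (Geach) condition.
A: fails — 1R²0 but no w with 0Rw and 1R²w.
B: ✓.
C: fails — vR²y but no t with yRt and vR²t.
D: ✓.
E: fails — nR²p but no w with pRw and nR²w.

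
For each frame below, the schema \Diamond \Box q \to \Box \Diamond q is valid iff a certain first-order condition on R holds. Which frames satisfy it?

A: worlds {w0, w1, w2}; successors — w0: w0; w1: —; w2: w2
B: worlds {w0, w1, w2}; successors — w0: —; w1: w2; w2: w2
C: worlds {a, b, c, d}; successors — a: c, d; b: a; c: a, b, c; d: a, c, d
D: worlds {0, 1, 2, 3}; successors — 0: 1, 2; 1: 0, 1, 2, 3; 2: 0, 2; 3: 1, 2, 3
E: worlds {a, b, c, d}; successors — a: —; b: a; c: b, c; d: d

This is the axiom for convergence; its first-order frame correspondent is \forall x \forall y \forall z (Rxy \wedge Rxz \to \exists w (Ryw \wedge Rzw)).
A: holds.
B: holds.
C: fails — Rcb and Rca but b and a have no common successor.
D: holds.
E: fails — Rba and Rba but a and a have no common successor.

A, B, D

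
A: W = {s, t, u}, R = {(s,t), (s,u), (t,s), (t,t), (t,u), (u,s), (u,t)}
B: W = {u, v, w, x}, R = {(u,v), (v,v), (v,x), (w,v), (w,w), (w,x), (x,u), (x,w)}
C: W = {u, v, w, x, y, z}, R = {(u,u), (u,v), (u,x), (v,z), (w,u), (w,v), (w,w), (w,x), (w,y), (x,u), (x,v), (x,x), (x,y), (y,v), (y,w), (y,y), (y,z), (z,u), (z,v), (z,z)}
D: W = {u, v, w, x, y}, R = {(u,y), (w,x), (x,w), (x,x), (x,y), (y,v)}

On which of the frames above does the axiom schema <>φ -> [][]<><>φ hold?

This is the axiom for a generalized confluence (Geach) condition; its first-order frame correspondent is forall x forall y forall z ((xRy & x R^2 z) -> exists w (y = w & z R^2 w)).
A: holds.
B: fails — wRw, wR²u but no t with w=t and uR²t.
C: fails — uRx, uR²v but no t with x=t and vR²t.
D: fails — uRy, uR²v but no t with y=t and vR²t.

A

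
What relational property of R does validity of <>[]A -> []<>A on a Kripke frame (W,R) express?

This is the .2 axiom.
Its frame correspondent is convergence — forall x forall y forall z (Rxy & Rxz -> exists w (Ryw & Rzw)).

convergence: forall x forall y forall z (Rxy & Rxz -> exists w (Ryw & Rzw))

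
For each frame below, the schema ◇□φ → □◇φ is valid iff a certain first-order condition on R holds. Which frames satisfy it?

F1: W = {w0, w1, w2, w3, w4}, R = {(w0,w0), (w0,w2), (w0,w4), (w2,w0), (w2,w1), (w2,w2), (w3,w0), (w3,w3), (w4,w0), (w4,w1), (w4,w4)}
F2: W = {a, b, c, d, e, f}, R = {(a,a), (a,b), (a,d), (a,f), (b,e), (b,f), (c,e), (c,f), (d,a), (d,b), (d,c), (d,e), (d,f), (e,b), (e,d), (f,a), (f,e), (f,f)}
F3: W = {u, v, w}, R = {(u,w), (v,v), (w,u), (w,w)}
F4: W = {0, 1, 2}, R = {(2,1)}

F3

The schema corresponds to convergence: ∀x ∀y ∀z (Rxy ∧ Rxz → ∃w (Ryw ∧ Rzw)).
F1: fails — Rw2w1 and Rw2w1 but w1 and w1 have no common successor.
F2: fails — Rbf and Rbe but f and e have no common successor.
F3: holds.
F4: fails — R21 and R21 but 1 and 1 have no common successor.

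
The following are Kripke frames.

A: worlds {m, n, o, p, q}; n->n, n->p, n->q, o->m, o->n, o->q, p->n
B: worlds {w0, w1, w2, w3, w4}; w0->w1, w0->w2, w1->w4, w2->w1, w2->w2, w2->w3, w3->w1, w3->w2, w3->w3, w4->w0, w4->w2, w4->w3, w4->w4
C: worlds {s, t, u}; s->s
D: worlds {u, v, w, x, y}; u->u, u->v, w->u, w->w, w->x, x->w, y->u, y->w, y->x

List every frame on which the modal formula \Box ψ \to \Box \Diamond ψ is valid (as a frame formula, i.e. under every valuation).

C

Frame correspondent (Sahlqvist): \forall x \forall z (xRz \to \exists w (xRw \wedge zRw)) — i.e. a generalized confluence (Geach) condition.
A: fails — nRq but no w with nRw and qRw.
B: fails — w0Rw1 but no w with w0Rw and w1Rw.
C: holds.
D: fails — uRv but no t with uRt and vRt.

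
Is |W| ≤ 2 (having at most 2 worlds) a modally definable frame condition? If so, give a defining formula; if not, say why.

Not modally definable

Any modally definable frame class is closed under disjoint unions.
Any modal formula valid on each of 3 disjoint one-world frames is valid on their disjoint union (validity is preserved under disjoint unions). Each one-world frame has |W|=1≤2, but the union has |W|=3.
So the class is not modally definable.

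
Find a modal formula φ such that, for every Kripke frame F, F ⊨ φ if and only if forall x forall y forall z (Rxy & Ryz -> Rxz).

□q → □□q

A defining formula is □q → □□q (the 4 axiom).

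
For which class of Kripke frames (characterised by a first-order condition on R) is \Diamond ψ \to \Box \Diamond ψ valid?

Suppose ◇ψ→□◇ψ is valid. Take Rxy, Rxz and set V(ψ)={y}. Then ◇ψ at x, so □◇ψ at x, so ◇ψ at z, so some w with Rzw has ψ; w=y, i.e. Rzy. By symmetry of the argument, Ryz.
Conversely, any frame satisfying \forall x \forall y \forall z (Rxy \wedge Rxz \to Ryz) validates the schema.
Frame condition: \forall x \forall y \forall z (Rxy \wedge Rxz \to Ryz).

the Euclidean property: \forall x \forall y \forall z (Rxy \wedge Rxz \to Ryz)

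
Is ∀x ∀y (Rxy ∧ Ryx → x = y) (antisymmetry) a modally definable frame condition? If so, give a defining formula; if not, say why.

No

Any modally definable frame class is closed under surjective bounded morphisms.
The 8-cycle (worlds w0,w1,w2,w3,w4,w5,w6,w7 with w0→w1→w2→w3→w4→w5→w6→w7→w0) is antisymmetric. Sending even-indexed worlds to a and odd-indexed worlds to b is a surjective bounded morphism onto the two-world frame with a↔b, which is not antisymmetric.
So no modal formula (or set of formulas) defines exactly the antisymmetric frames.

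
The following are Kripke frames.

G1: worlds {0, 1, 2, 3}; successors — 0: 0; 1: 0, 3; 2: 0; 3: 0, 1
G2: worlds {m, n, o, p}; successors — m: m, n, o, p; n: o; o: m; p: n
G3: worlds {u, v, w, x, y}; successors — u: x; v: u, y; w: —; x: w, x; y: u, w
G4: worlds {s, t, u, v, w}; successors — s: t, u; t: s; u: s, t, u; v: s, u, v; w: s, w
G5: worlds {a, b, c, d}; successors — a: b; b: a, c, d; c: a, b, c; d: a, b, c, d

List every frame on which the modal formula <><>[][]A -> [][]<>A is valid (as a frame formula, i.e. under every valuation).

G1

The schema corresponds to a generalized confluence (Geach) condition: forall x forall y forall z ((x R^2 y & x R^2 z) -> exists w (y R^2 w & zRw)).
G1: condition met.
G2: fails — mR²n, mR²n but no w with nR²w and nRw.
G3: fails — uR²w, uR²w but no t with wR²t and wRt.
G4: fails — sR²t, sR²t but no w* with tR²w* and tRw*.
G5: fails — aR²a, aR²a but no w with aR²w and aRw.
Valid on: G1.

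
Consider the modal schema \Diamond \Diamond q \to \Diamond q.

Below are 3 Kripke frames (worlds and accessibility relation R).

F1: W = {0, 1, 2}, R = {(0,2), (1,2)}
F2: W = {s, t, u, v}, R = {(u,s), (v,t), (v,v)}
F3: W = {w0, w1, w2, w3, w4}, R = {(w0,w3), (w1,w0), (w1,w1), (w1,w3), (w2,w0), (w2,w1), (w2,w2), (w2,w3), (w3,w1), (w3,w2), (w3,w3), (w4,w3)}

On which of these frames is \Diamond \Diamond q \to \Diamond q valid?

The schema corresponds to transitivity: \forall x \forall y \forall z (Rxy \wedge Ryz \to Rxz).
F1: condition met.
F2: condition met.
F3: fails — Rw3w1 and Rw1w0 but not Rw3w0.
Valid on: F1, F2.

F1, F2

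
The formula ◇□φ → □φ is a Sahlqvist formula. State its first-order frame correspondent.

This is frame-equivalent to ◇φ → □◇φ (substitute ¬φ for φ and contrapose).
Suppose ◇φ→□◇φ is valid. Take Rxy, Rxz and set V(φ)={y}. Then ◇φ at x, so □◇φ at x, so ◇φ at z, so some w with Rzw has φ; w=y, i.e. Rzy. By symmetry of the argument, Ryz.
Conversely, any frame satisfying ∀x ∀y ∀z (Rxy ∧ Rxz → Ryz) validates the schema.
So the correspondent is the Euclidean property.

the Euclidean property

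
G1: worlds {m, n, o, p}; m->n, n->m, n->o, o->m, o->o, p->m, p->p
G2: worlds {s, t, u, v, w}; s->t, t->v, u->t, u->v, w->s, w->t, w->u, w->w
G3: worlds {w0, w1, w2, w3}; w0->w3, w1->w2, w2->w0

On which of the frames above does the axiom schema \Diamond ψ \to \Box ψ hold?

G3

Frame correspondent (Sahlqvist): \forall x \forall y \forall z (Rxy \wedge Rxz \to y = z) — i.e. partial functionality.
G1: fails — n sees both m and o.
G2: fails — u sees both t and v.
G3: condition met.
Valid on: G3.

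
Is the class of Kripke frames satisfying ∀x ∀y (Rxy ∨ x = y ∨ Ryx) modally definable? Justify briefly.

Modal frame validity is preserved under disjoint unions.
Take 3 disjoint single-world reflexive frames: each is trivially connected, but their disjoint union has 3 worlds with no edge between distinct components, so it is not connected.
So no modal formula (or set of formulas) defines exactly the connected frames.

Not modally definable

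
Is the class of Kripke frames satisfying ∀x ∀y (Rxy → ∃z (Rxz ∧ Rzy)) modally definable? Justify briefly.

This is a Sahlqvist condition; the C4 axiom □□p → □p defines it.
Suppose □□p→□p is valid. Take Rxy and set V(p)={w : xR²w}. Then □□p at x, so □p at x, so p at y, i.e. ∃z(Rxz∧Rzy).

Definable; □□p → □p defines it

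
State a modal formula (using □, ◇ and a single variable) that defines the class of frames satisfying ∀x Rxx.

□s → s

This is reflexivity; the standard corresponding axiom is T: □s → s.
Suppose □s→s is valid. At any x set V(s)={w : Rxw}. Then □s holds at x, so s holds at x, i.e. Rxx.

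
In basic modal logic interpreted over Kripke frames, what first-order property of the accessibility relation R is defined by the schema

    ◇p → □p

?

Partial functionality

Suppose ◇p→□p is valid. Take Rxy, Rxz and set V(p)={y}. Then ◇p at x, so □p at x, so p at z, i.e. z=y.
Conversely, any frame satisfying ∀x ∀y ∀z (Rxy ∧ Rxz → y = z) validates the schema.
Frame condition: ∀x ∀y ∀z (Rxy ∧ Rxz → y = z).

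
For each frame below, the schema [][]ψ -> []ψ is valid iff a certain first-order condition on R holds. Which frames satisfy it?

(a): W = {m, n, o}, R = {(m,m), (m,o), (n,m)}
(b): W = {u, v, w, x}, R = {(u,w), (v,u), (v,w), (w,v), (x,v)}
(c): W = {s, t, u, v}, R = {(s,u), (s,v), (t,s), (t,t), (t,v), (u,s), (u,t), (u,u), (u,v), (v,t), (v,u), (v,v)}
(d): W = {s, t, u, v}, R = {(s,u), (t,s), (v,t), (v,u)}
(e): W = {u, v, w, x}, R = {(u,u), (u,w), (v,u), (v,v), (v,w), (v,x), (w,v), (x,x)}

(a), (c), (e)

This is the axiom for density; its first-order frame correspondent is forall x forall y (Rxy -> exists z (Rxz & Rzy)).
(a): ✓.
(b): fails — Ruw but no z with Ruz and Rzw.
(c): ✓.
(d): fails — Rsu but no z with Rsz and Rzu.
(e): ✓.
Valid on: (a), (c), (e).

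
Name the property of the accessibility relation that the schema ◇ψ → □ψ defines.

This is the CD axiom.
It corresponds to partial functionality: ∀x ∀y ∀z (Rxy ∧ Rxz → y = z).

Partial functionality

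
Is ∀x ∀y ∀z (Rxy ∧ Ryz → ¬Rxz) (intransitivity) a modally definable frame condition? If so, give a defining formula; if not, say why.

No — not modally definable

If a class were modally definable it would be closed under surjective bounded morphisms (Goldblatt–Thomason).
The 5-cycle (worlds s,t,u,v,w with s→t→u→v→w→s) is intransitive. Mapping every world to a single reflexive point • is a surjective bounded morphism; the reflexive point is not intransitive (R••∧R•• but R••).
So no modal formula (or set of formulas) defines exactly the intransitive frames.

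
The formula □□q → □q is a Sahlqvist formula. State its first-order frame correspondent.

Density

This is the C4 axiom.
Its frame correspondent is density — ∀x ∀y (Rxy → ∃z (Rxz ∧ Rzy)).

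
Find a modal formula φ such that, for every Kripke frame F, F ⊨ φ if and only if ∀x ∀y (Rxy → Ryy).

□(□ψ → ψ)

This is shift-reflexivity; the standard corresponding axiom is T□: □(□ψ → ψ).
Suppose □(□ψ→ψ) is valid. Take Rxy and set V(ψ)={w : Ryw}. Then at y, □ψ holds; since □(□ψ→ψ) at x, □ψ→ψ at y, so ψ at y, i.e. Ryy.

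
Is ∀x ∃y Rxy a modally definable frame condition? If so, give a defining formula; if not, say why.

The condition is seriality. A defining modal formula is □q → ◇q.
Suppose □q→◇q is valid. At any x set V(q)=W. Then □q at x, so ◇q at x, so x has a successor.

Yes — defined by □q → ◇q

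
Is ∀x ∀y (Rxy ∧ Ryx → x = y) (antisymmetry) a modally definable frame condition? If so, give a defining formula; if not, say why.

If a class were modally definable it would be closed under surjective bounded morphisms (Goldblatt–Thomason).
The 8-cycle (worlds s,t,u,v,w,x,y,z with s→t→u→v→w→x→y→z→s) is antisymmetric. Sending even-indexed worlds to a and odd-indexed worlds to b is a surjective bounded morphism onto the two-world frame with a↔b, which is not antisymmetric.
Hence antisymmetry is not modally definable.

No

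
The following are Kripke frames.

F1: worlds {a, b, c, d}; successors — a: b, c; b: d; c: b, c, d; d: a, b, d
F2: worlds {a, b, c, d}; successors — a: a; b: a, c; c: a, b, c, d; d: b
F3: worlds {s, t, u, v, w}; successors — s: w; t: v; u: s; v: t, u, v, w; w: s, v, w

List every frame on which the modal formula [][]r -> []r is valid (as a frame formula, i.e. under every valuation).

F1

This is the axiom for density; its first-order frame correspondent is forall x forall y (Rxy -> exists z (Rxz & Rzy)).
F1: condition met.
F2: fails — Rdb but no z with Rdz and Rzb.
F3: fails — Rus but no z with Ruz and Rzs.
Valid on: F1.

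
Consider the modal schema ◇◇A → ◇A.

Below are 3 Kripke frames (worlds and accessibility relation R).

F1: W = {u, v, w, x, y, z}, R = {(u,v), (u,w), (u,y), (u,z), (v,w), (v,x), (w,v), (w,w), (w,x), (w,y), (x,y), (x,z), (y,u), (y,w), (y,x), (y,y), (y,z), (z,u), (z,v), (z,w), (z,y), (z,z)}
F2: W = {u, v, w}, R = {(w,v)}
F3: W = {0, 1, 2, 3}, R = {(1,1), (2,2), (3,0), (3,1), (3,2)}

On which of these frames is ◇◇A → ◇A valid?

F2, F3

Frame correspondent (Sahlqvist): ∀x ∀y ∀z (Rxy ∧ Ryz → Rxz) — i.e. transitivity.
F1: fails — Ruv and Rvx but not Rux.
F2: ✓.
F3: ✓.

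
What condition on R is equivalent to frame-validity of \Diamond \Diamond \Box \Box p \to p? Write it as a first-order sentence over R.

\forall x \forall y (x R^2 y \to \exists w (y R^2 w \wedge x = w))

This is a Sahlqvist (Geach-type) schema ◇^2□^2p → □^0◇^0p.
Minimal-valuation argument: fix x; take any y with xR^2y and any z with xR^0z. Set V(p) to the set of worlds R-reachable from y in exactly 2 steps. Then □^2p holds at y, so the antecedent holds at x; validity forces ◇^0p at z, giving a w with zR^0w and yR^2w.
First-order correspondent: \forall x \forall y (x R^2 y \to \exists w (y R^2 w \wedge x = w)).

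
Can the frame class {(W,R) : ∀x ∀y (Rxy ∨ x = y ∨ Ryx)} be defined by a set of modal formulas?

No

Modal frame validity is preserved under disjoint unions.
Take 2 disjoint single-world reflexive frames: each is trivially connected, but their disjoint union has 2 worlds with no edge between distinct components, so it is not connected.
So no modal formula (or set of formulas) defines exactly the connected frames.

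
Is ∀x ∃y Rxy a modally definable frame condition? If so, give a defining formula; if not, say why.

Yes: it is seriality, defined by the D schema □p → ◇p.

Definable; □p → ◇p defines it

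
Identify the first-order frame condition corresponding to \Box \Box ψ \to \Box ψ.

Suppose □□ψ→□ψ is valid. Take Rxy and set V(ψ)={w : xR²w}. Then □□ψ at x, so □ψ at x, so ψ at y, i.e. ∃z(Rxz∧Rzy).
The converse is a direct semantic check.
So the correspondent is density.

Density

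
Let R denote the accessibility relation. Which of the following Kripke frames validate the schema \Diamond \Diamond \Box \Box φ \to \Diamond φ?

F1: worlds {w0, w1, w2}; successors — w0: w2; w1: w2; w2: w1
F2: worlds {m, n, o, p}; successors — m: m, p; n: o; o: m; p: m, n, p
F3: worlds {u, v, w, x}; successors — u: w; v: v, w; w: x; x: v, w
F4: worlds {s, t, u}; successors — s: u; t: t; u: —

The schema corresponds to a generalized confluence (Geach) condition: \forall x \forall y (x R^2 y \to \exists w (y R^2 w \wedge xRw)).
F1: fails — w0R²w1 but no w with w1R²w and w0Rw.
F2: fails — nR²m but no w with mR²w and nRw.
F3: fails — wR²w but no t with wR²t and wRt.
F4: satisfies the condition.
Valid on: F4.

F4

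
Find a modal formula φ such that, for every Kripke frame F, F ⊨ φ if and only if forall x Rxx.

The condition is reflexivity. The T schema □q → q defines it.

□q → q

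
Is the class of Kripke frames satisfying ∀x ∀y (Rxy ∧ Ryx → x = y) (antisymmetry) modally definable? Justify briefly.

Any modally definable frame class is closed under surjective bounded morphisms.
The 4-cycle (worlds w0,w1,w2,w3 with w0→w1→w2→w3→w0) is antisymmetric. Sending even-indexed worlds to s and odd-indexed worlds to t is a surjective bounded morphism onto the two-world frame with s↔t, which is not antisymmetric.
Hence antisymmetry is not modally definable.

No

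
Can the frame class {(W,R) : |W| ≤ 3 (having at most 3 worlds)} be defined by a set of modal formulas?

Modal frame validity is preserved under disjoint unions.
Any modal formula valid on each of 4 disjoint one-world frames is valid on their disjoint union (validity is preserved under disjoint unions). Each one-world frame has |W|=1≤3, but the union has |W|=4.
So the class is not modally definable.

Not modally definable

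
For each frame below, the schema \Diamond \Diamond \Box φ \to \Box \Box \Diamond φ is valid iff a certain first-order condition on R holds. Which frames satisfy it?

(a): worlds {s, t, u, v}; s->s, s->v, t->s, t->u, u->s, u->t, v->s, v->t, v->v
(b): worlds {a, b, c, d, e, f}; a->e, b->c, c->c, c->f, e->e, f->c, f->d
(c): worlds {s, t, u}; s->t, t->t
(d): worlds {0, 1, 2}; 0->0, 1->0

Frame correspondent (Sahlqvist): \forall x \forall y \forall z ((x R^2 y \wedge x R^2 z) \to \exists w (yRw \wedge zRw)) — i.e. a generalized confluence (Geach) condition.
(a): ✓.
(b): fails — cR²c, cR²d but no w with cRw and dRw.
(c): ✓.
(d): ✓.

(a), (c), (d)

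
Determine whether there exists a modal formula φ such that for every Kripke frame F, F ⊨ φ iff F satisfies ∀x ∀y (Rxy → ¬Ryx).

Modal frame validity is preserved under surjective bounded morphisms.
The 4-cycle (worlds a,b,c,d with a→b→c→d→a) is asymmetric. Mapping every world to a single reflexive point • is a surjective bounded morphism, and the reflexive point is not asymmetric (R•• but asymmetry requires ¬R••).
So no modal formula (or set of formulas) defines exactly the asymmetric frames.

Not definable by any modal formula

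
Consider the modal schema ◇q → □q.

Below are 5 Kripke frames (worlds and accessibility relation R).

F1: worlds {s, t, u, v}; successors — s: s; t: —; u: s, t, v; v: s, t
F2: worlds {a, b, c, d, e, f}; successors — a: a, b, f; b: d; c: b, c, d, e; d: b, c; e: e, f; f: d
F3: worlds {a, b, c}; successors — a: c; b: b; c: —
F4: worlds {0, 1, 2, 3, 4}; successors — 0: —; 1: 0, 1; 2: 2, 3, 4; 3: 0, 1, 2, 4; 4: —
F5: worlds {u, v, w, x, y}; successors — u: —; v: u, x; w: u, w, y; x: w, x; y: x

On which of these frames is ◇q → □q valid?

F3

Frame correspondent (Sahlqvist): ∀x ∀y ∀z (Rxy ∧ Rxz → y = z) — i.e. partial functionality.
F1: fails — u sees both s and t.
F2: fails — a sees both a and b.
F3: condition met.
F4: fails — 1 sees both 0 and 1.
F5: fails — v sees both u and x.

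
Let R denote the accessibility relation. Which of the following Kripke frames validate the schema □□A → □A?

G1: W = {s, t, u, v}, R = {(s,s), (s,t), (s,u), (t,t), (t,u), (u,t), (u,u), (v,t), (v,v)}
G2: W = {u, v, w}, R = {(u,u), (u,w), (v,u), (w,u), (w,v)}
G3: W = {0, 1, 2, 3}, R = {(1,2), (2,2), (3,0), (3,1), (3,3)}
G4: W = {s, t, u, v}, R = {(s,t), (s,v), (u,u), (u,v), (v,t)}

This is the axiom for density; its first-order frame correspondent is ∀x ∀y (Rxy → ∃z (Rxz ∧ Rzy)).
G1: holds.
G2: fails — Rwv but no z with Rwz and Rzv.
G3: holds.
G4: fails — Rvt but no z with Rvz and Rzt.
Valid on: G1, G3.

G1, G3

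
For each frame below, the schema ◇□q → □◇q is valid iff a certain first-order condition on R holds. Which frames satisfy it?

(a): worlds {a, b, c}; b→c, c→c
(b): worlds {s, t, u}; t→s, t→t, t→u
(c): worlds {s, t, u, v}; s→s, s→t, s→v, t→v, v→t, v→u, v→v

(a)

The schema corresponds to convergence: ∀x ∀y ∀z (Rxy ∧ Rxz → ∃w (Ryw ∧ Rzw)).
(a): satisfies the condition.
(b): fails — Rtt and Rtu but t and u have no common successor.
(c): fails — Rvv and Rvu but v and u have no common successor.
Valid on: (a).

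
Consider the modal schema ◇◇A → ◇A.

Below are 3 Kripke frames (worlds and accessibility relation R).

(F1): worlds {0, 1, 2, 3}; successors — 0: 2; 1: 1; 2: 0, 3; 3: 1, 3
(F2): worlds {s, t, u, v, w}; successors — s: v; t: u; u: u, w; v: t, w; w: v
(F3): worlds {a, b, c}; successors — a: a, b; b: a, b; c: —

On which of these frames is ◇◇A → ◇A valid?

Frame correspondent (Sahlqvist): ∀x ∀y ∀z (Rxy ∧ Ryz → Rxz) — i.e. transitivity.
(F1): fails — R02 and R23 but not R03.
(F2): fails — Ruw and Rwv but not Ruv.
(F3): satisfies the condition.
Valid on: (F3).

(F3)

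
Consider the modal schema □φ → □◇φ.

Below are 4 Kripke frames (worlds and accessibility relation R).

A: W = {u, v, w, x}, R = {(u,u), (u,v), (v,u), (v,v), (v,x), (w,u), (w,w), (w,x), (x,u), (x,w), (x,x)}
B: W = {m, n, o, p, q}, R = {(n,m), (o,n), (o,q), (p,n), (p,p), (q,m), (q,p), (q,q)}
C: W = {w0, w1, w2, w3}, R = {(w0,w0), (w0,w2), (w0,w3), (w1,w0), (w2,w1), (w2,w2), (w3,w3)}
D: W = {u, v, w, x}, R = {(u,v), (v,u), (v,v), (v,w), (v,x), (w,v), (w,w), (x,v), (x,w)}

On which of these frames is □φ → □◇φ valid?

A, D

This is the axiom for a generalized confluence (Geach) condition; its first-order frame correspondent is ∀x ∀z (xRz → ∃w (xRw ∧ zRw)).
A: satisfies the condition.
B: fails — nRm but no w with nRw and mRw.
C: fails — w2Rw1 but no w with w2Rw and w1Rw.
D: satisfies the condition.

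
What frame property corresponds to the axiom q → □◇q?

symmetry

This is the B axiom.
It corresponds to symmetry: ∀x ∀y (Rxy → Ryx).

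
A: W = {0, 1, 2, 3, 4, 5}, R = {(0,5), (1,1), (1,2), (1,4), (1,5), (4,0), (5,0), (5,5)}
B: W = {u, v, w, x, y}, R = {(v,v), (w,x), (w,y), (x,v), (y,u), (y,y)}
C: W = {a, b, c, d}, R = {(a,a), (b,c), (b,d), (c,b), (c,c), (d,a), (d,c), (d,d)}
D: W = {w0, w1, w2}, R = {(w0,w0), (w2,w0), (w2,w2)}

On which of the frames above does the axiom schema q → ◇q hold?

This is the axiom for reflexivity; its first-order frame correspondent is ∀x Rxx.
A: fails — world 0 does not see itself.
B: fails — world u does not see itself.
C: fails — world b does not see itself.
D: fails — world w1 does not see itself.
Valid on no frame.

none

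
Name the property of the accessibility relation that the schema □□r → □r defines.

density

This is the C4 axiom.
It corresponds to density: ∀x ∀y (Rxy → ∃z (Rxz ∧ Rzy)).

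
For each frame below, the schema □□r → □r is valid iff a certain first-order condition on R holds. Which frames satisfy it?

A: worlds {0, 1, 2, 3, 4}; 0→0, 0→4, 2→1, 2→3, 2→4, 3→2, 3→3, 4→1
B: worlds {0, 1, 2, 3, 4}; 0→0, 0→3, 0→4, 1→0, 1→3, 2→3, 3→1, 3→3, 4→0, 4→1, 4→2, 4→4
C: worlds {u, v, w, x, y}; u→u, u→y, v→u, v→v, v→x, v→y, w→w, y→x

B

The schema corresponds to density: ∀x ∀y (Rxy → ∃z (Rxz ∧ Rzy)).
A: fails — R24 but no z with R2z and Rz4.
B: holds.
C: fails — Ryx but no z with Ryz and Rzx.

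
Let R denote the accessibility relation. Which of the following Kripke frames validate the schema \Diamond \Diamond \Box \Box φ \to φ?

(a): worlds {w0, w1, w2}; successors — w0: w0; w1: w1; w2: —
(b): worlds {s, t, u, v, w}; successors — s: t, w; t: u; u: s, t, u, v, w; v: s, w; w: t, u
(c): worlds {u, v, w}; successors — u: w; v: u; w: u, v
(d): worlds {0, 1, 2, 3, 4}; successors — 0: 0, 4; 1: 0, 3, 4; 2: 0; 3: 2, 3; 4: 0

Frame correspondent (Sahlqvist): \forall x \forall y (x R^2 y \to \exists w (y R^2 w \wedge x = w)) — i.e. a generalized confluence (Geach) condition.
(a): holds.
(b): fails — wR²s but no w* with sR²w* and w=w*.
(c): fails — uR²v but no t with vR²t and u=t.
(d): fails — 1R²0 but no w with 0R²w and 1=w.

(a)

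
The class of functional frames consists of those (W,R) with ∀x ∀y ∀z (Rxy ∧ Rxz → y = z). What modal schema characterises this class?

◇q → □q

This is partial functionality; the standard corresponding axiom is CD: ◇q → □q.
Suppose ◇q→□q is valid. Take Rxy, Rxz and set V(q)={y}. Then ◇q at x, so □q at x, so q at z, i.e. z=y.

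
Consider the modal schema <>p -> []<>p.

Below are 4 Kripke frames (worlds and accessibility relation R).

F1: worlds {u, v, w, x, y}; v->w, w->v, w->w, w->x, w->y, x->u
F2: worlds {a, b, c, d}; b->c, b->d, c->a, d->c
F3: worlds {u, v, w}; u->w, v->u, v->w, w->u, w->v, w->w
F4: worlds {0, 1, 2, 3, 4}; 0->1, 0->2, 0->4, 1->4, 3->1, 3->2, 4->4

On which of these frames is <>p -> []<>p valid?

This is the axiom for the Euclidean property; its first-order frame correspondent is forall x forall y forall z (Rxy & Rxz -> Ryz).
F1: fails — Rwx and Rww but not Rxw.
F2: fails — Rbc and Rbc but not Rcc.
F3: fails — Rvu and Rvu but not Ruu.
F4: fails — R02 and R02 but not R22.
Valid on no frame.

none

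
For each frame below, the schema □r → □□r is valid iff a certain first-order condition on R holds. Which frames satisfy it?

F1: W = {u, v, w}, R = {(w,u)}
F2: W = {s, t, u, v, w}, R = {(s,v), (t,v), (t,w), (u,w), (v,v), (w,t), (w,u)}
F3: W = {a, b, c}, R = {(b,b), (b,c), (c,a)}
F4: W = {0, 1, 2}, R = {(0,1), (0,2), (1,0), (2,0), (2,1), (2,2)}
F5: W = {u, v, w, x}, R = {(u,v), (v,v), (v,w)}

F1

Frame correspondent (Sahlqvist): ∀x ∀y ∀z (Rxy ∧ Ryz → Rxz) — i.e. transitivity.
F1: holds.
F2: fails — Rwt and Rtv but not Rwv.
F3: fails — Rbc and Rca but not Rba.
F4: fails — R10 and R02 but not R12.
F5: fails — Ruv and Rvw but not Ruw.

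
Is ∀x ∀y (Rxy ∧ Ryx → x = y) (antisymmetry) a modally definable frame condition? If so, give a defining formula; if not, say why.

No — not modally definable

Modal frame validity is preserved under surjective bounded morphisms.
The 4-cycle (worlds s,t,u,v with s→t→u→v→s) is antisymmetric. Sending even-indexed worlds to • and odd-indexed worlds to ∘ is a surjective bounded morphism onto the two-world frame with •↔∘, which is not antisymmetric.
Hence antisymmetry is not modally definable.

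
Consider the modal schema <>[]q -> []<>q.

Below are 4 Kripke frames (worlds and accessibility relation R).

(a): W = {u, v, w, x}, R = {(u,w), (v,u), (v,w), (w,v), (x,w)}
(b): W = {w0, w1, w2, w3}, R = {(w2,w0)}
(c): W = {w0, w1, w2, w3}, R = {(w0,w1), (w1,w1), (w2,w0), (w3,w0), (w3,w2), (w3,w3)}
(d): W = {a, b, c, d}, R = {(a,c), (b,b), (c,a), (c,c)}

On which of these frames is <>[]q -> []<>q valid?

Frame correspondent (Sahlqvist): forall x forall y forall z (Rxy & Rxz -> exists w (Ryw & Rzw)) — i.e. convergence.
(a): fails — Rvw and Rvu but w and u have no common successor.
(b): fails — Rw2w0 and Rw2w0 but w0 and w0 have no common successor.
(c): fails — Rw3w2 and Rw3w0 but w2 and w0 have no common successor.
(d): satisfies the condition.
Valid on: (d).

(d)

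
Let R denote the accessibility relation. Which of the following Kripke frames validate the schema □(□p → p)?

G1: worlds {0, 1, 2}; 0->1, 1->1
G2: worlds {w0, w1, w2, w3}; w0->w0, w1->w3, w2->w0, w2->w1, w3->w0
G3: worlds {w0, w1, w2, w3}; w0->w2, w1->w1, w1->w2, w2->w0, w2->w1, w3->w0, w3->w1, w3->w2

The schema corresponds to shift-reflexivity: ∀x ∀y (Rxy → Ryy).
G1: ✓.
G2: fails — Rw1w3 but not Rw3w3.
G3: fails — Rw1w2 but not Rw2w2.
Valid on: G1.

G1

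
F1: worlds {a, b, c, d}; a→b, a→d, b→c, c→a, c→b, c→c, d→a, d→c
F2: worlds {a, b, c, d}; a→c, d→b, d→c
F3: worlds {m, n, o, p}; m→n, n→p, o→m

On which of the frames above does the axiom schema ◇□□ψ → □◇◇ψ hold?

F1

This is the axiom for a generalized confluence (Geach) condition; its first-order frame correspondent is ∀x ∀y ∀z ((xRy ∧ xRz) → ∃w (yR²w ∧ zR²w)).
F1: satisfies the condition.
F2: fails — aRc, aRc but no w with cR²w and cR²w.
F3: fails — mRn, mRn but no w with nR²w and nR²w.
Valid on: F1.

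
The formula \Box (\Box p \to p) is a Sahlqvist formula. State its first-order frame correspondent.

shift-reflexivity: \forall x \forall y (Rxy \to Ryy)

Suppose □(□p→p) is valid. Take Rxy and set V(p)={w : Ryw}. Then at y, □p holds; since □(□p→p) at x, □p→p at y, so p at y, i.e. Ryy.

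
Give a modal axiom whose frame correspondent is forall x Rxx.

□ψ → ψ

The condition is reflexivity. The T schema □ψ → ψ defines it.
Suppose □ψ→ψ is valid. At any x set V(ψ)={w : Rxw}. Then □ψ holds at x, so ψ holds at x, i.e. Rxx.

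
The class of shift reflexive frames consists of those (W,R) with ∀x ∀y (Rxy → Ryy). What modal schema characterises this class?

A defining formula is □(□s → s) (the T□ axiom).
Suppose □(□s→s) is valid. Take Rxy and set V(s)={w : Ryw}. Then at y, □s holds; since □(□s→s) at x, □s→s at y, so s at y, i.e. Ryy.

□(□s → s)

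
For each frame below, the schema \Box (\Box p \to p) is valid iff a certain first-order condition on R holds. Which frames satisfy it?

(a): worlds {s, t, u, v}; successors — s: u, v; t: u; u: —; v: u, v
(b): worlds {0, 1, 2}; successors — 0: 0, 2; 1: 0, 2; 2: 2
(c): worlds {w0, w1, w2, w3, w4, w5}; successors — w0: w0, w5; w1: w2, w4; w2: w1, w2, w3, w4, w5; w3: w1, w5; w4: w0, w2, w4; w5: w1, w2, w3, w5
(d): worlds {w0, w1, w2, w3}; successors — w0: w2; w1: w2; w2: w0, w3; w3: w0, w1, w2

(b)

This is the axiom for shift-reflexivity; its first-order frame correspondent is \forall x \forall y (Rxy \to Ryy).
(a): fails — Rvu but not Ruu.
(b): holds.
(c): fails — Rw3w1 but not Rw1w1.
(d): fails — Rw1w2 but not Rw2w2.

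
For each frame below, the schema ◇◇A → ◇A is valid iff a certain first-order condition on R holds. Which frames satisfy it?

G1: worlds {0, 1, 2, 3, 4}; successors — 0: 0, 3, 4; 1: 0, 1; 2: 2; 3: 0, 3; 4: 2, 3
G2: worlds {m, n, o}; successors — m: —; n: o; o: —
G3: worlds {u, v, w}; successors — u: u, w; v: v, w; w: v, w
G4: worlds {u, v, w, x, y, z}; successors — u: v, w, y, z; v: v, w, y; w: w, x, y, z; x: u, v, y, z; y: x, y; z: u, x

G2

The schema corresponds to transitivity: ∀x ∀y ∀z (Rxy ∧ Ryz → Rxz).
G1: fails — R10 and R04 but not R14.
G2: ✓.
G3: fails — Ruw and Rwv but not Ruv.
G4: fails — Ryx and Rxv but not Ryv.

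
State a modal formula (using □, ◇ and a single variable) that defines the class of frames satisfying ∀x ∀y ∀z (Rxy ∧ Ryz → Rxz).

This is transitivity; the standard corresponding axiom is 4: □s → □□s.

□s → □□s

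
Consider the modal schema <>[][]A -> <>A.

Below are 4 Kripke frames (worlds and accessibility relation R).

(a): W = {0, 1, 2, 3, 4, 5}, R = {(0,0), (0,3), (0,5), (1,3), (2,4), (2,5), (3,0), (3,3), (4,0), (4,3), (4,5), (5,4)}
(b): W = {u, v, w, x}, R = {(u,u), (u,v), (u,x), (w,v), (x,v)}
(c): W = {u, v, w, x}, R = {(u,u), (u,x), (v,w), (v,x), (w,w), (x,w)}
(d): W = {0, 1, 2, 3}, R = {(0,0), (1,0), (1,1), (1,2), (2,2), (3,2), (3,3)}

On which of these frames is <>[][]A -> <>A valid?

(a), (d)

The schema corresponds to a generalized confluence (Geach) condition: forall x forall y (xRy -> exists w (y R^2 w & xRw)).
(a): condition met.
(b): fails — uRv but no t with vR²t and uRt.
(c): fails — uRx but no t with xR²t and uRt.
(d): condition met.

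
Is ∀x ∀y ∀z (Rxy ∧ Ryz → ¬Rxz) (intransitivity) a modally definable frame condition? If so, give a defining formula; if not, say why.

Modal frame validity is preserved under surjective bounded morphisms.
The 5-cycle (worlds w0,w1,w2,w3,w4 with w0→w1→w2→w3→w4→w0) is intransitive. Mapping every world to a single reflexive point • is a surjective bounded morphism; the reflexive point is not intransitive (R••∧R•• but R••).
So the class is not modally definable.

No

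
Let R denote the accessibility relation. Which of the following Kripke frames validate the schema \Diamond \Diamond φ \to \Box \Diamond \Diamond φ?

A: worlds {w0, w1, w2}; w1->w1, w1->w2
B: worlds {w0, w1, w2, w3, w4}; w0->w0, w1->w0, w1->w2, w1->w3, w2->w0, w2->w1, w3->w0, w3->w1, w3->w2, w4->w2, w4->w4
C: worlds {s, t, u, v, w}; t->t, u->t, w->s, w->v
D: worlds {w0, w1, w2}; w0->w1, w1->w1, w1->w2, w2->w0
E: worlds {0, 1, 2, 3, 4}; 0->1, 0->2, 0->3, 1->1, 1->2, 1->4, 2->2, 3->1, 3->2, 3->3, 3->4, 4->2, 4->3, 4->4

This is the axiom for a generalized confluence (Geach) condition; its first-order frame correspondent is \forall x \forall y \forall z ((x R^2 y \wedge xRz) \to \exists w (y = w \wedge z R^2 w)).
A: fails — w1R²w1, w1Rw2 but no w with w1=w and w2R²w.
B: fails — w1R²w1, w1Rw0 but no w with w1=w and w0R²w.
C: ✓.
D: fails — w1R²w0, w1Rw2 but no w with w0=w and w2R²w.
E: fails — 0R²1, 0R2 but no w with 1=w and 2R²w.
Valid on: C.

C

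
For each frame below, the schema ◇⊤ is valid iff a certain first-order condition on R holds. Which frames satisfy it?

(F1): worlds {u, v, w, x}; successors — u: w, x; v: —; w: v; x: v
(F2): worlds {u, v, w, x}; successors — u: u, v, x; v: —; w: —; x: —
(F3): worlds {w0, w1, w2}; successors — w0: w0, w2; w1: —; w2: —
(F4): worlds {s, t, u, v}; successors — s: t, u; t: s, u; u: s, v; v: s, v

(F4)

The schema corresponds to seriality: ∀x ∃y Rxy.
(F1): fails — world v has no successor.
(F2): fails — world v has no successor.
(F3): fails — world w1 has no successor.
(F4): holds.
Valid on: (F4).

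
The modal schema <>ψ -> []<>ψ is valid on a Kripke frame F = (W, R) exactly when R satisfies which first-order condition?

the Euclidean property

Suppose ◇ψ→□◇ψ is valid. Take Rxy, Rxz and set V(ψ)={y}. Then ◇ψ at x, so □◇ψ at x, so ◇ψ at z, so some w with Rzw has ψ; w=y, i.e. Rzy. By symmetry of the argument, Ryz.
Conversely, on a frame with the Euclidean property the schema holds at every world under every valuation.
Frame condition: forall x forall y forall z (Rxy & Rxz -> Ryz).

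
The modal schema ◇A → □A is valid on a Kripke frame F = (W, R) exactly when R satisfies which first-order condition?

partial functionality: ∀x ∀y ∀z (Rxy ∧ Rxz → y = z)

Suppose ◇A→□A is valid. Take Rxy, Rxz and set V(A)={y}. Then ◇A at x, so □A at x, so A at z, i.e. z=y.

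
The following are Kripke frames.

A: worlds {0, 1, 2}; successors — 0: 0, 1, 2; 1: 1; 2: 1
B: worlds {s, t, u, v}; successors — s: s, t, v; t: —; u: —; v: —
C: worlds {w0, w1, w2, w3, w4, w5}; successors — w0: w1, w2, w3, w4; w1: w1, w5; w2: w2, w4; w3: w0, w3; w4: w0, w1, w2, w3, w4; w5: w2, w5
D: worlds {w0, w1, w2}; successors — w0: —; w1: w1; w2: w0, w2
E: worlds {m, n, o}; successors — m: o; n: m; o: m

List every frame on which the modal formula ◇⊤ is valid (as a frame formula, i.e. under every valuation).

A, C, E

This is the axiom for seriality; its first-order frame correspondent is ∀x ∃y Rxy.
A: holds.
B: fails — world t has no successor.
C: holds.
D: fails — world w0 has no successor.
E: holds.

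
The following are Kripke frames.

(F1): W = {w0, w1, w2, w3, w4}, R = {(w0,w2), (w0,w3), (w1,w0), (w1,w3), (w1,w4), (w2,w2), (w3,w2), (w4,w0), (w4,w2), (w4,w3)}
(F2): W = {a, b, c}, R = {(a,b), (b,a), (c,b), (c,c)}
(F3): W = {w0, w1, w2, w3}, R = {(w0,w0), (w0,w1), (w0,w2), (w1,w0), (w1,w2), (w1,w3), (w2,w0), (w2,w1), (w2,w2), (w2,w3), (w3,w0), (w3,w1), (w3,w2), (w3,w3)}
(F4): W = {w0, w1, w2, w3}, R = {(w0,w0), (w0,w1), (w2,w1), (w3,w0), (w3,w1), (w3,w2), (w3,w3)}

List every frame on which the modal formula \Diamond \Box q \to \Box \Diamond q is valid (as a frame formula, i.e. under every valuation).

This is the axiom for convergence; its first-order frame correspondent is \forall x \forall y \forall z (Rxy \wedge Rxz \to \exists w (Ryw \wedge Rzw)).
(F1): condition met.
(F2): fails — Rcc and Rcb but c and b have no common successor.
(F3): condition met.
(F4): fails — Rw0w1 and Rw0w1 but w1 and w1 have no common successor.

(F1), (F3)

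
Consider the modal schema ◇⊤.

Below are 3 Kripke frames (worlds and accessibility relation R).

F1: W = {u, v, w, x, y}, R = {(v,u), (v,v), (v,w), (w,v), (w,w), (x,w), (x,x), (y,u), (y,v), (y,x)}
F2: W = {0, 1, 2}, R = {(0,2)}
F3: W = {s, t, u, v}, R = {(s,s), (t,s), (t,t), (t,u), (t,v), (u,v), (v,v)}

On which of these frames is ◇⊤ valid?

Frame correspondent (Sahlqvist): ∀x ∃y Rxy — i.e. seriality.
F1: fails — world u has no successor.
F2: fails — world 1 has no successor.
F3: holds.

F3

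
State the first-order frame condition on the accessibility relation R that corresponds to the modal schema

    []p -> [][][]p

forall x forall z (x R^3 z -> exists w (xRw & z = w))

This is a Sahlqvist (Geach-type) schema ◇^0□^1p → □^3◇^0p.
First-order correspondent: forall x forall z (x R^3 z -> exists w (xRw & z = w)).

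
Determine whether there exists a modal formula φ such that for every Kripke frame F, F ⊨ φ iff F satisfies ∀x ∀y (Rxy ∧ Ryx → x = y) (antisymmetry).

No — not modally definable

If a class were modally definable it would be closed under surjective bounded morphisms (Goldblatt–Thomason).
The 4-cycle (worlds 0,1,2,3 with 0→1→2→3→0) is antisymmetric. Sending even-indexed worlds to • and odd-indexed worlds to ∘ is a surjective bounded morphism onto the two-world frame with •↔∘, which is not antisymmetric.
Hence antisymmetry is not modally definable.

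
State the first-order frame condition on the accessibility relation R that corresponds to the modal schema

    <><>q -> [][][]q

forall x forall y forall z ((x R^2 y & x R^3 z) -> exists w (y = w & z = w))

This is a Sahlqvist (Geach-type) schema ◇^2□^0q → □^3◇^0q.
Minimal-valuation argument: fix x; take any y with xR^2y and any z with xR^3z. Set V(q) to the set of worlds R-reachable from y in exactly 0 steps. Then □^0q holds at y, so the antecedent holds at x; validity forces ◇^0q at z, giving a w with zR^0w and yR^0w.
First-order correspondent: forall x forall y forall z ((x R^2 y & x R^3 z) -> exists w (y = w & z = w)).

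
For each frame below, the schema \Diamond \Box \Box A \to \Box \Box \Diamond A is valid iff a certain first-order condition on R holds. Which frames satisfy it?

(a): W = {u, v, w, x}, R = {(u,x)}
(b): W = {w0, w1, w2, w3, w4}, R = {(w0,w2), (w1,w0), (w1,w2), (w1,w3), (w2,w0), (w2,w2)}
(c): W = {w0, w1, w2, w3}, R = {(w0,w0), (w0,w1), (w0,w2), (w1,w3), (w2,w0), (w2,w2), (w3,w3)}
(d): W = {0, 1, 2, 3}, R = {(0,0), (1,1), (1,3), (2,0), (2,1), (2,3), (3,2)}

The schema corresponds to a generalized confluence (Geach) condition: \forall x \forall y \forall z ((xRy \wedge x R^2 z) \to \exists w (y R^2 w \wedge zRw)).
(a): holds.
(b): fails — w1Rw3, w1R²w0 but no w with w3R²w and w0Rw.
(c): fails — w0Rw1, w0R²w0 but no w with w1R²w and w0Rw.
(d): fails — 1R3, 1R²3 but no w with 3R²w and 3Rw.
Valid on: (a).

(a)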